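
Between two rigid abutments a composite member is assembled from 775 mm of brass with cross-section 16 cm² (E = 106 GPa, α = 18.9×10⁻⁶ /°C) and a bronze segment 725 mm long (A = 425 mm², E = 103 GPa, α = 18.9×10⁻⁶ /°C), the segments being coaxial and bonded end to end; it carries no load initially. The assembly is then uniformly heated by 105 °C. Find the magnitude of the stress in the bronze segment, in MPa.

If the supports were absent, the total length change would be Σ αᵢΔT Lᵢ = 18.9×10⁻⁶×105×775 + 18.9×10⁻⁶×105×725 = 2.977 mm.
The walls prevent any net length change, so an axial force P (same in every segment) develops. Compatibility: P · Σ Lᵢ/(AᵢEᵢ) = δ_free.
The series flexibility is Σ Lᵢ/(AᵢEᵢ) = 775/(1600×106×10³) + 725/(425×103×10³) = 2.113×10⁻⁵ mm/N.
Hence P = δ_free / Σ(L/AE) = 2.977/2.113×10⁻⁵ = 140.9 kN (compressive).
σ_{bronze} = P / A = 140900 / 425 = 331.5 MPa.

σ ≈ 331 MPa (compressive)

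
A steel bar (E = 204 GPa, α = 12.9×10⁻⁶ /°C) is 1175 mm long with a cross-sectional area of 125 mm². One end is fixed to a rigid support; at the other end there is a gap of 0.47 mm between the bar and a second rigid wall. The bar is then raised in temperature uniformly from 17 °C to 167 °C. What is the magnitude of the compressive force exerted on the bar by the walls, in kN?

Unrestrained expansion: δ_free = αΔT L = 12.9×10⁻⁶ × 150 × 1175 = 2.274 mm.
After closing the 0.47 mm clearance, 2.274 − 0.47 = 1.804 mm of expansion remains to be suppressed by the wall.
That suppressed elongation corresponds to σ = E·Δ/L = 204×10³ × 1.804/1175 = 313.1 MPa.
Force on the wall = σA = 313.1 × 125 mm² = 39.14 kN.

P ≈ 39.1 kN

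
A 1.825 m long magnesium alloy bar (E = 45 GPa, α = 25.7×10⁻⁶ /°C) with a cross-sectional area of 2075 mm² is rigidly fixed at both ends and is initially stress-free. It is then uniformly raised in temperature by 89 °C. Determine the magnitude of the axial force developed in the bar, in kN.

P ≈ 214 kN (compressive)

Full restraint means ε = 0, so the stress is σ = EαΔT = 45×10³ × 25.7×10⁻⁶ × 89 = 102.9 MPa.
Axial force P = σA = 102.9 × 2075 = 213600 N = 213.6 kN, compressive.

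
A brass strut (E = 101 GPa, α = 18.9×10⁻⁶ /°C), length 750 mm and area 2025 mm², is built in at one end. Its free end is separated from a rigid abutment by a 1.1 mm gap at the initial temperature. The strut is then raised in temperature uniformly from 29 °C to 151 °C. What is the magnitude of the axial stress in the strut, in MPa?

σ ≈ 84.8 MPa (compressive)

If the wall were absent the strut would grow by αΔT L = 18.9×10⁻⁶ × 122 × 750 = 1.729 mm.
This exceeds the 1.1 mm gap, so the wall pushes back. The portion of expansion that must be recovered elastically is δ_free − gap = 1.729 − 1.1 = 0.6293 mm.
That suppressed elongation corresponds to σ = E·Δ/L = 101×10³ × 0.6293/750 = 84.75 MPa.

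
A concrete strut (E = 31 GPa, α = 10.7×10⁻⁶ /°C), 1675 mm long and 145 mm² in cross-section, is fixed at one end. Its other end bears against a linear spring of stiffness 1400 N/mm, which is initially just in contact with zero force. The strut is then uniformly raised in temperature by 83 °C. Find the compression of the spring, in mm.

δ ≈ 0.978 mm

The unrestrained thermal change is αΔT L = 10.7×10⁻⁶ × 83 × 1675 = 1.488 mm.
Let P be the compressive force at the spring. The strut shortens elastically by PL/(AE) and the spring compresses by P/k; together these equal δ_free.
So P = δ_free / [L/(AE) + 1/k] = 1.488 / [ 1675/(145×31×10³) + 1/(1400) ].
P = 1.488 / 0.001087 = 1369 N.
Spring compression = P/k = 1369/(1400) = 0.9776 mm.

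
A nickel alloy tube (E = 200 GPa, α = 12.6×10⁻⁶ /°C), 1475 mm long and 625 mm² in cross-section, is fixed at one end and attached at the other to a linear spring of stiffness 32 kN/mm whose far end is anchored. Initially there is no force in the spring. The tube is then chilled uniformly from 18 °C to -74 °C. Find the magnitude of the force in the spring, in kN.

P ≈ 39.7 kN

If the spring were absent the tube would shorten by αΔT L = 12.6×10⁻⁶ × 92 × 1475 = 1.71 mm.
With a force P in the spring, the elastic change of the tube is PL/(AE) and that of the spring is P/k; compatibility requires their sum to equal δ_free.
P [ L/(AE) + 1/k ] = δ_free → P [ 1475/(625×200×10³) + 1/(32×10³) ] = 1.71.
P = 1.71 / 4.305×10⁻⁵ = 39720 N.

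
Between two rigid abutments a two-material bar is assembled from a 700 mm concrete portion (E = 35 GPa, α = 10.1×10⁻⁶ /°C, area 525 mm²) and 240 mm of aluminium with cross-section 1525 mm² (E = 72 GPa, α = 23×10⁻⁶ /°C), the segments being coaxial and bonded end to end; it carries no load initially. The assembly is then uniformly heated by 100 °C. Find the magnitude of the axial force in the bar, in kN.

P ≈ 31.3 kN (compressive)

With the walls removed the bar would change length by δ_free = Σ αᵢΔT Lᵢ = 10.1×10⁻⁶×100×700 + 23×10⁻⁶×100×240 = 1.259 mm.
The rigid supports impose zero overall length change; the single axial force P common to all segments must satisfy P Σ Lᵢ/(AᵢEᵢ) = δ_free.
The series flexibility is Σ Lᵢ/(AᵢEᵢ) = 700/(525×35×10³) + 240/(1525×72×10³) = 4.028×10⁻⁵ mm/N.
So P = 1.259 / 4.028×10⁻⁵ = 31.26 kN, compressive.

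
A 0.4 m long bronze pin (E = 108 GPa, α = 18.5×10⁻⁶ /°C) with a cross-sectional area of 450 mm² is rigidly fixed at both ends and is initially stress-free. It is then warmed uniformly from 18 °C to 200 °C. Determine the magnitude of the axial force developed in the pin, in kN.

P ≈ 164 kN (compressive)

With zero net strain, σ = E·αΔT = 108 GPa × 18.5×10⁻⁶ × 182 = 363.6 MPa.
Then P = σA = 363.6 × 450 mm² = 163.6 kN, compressive.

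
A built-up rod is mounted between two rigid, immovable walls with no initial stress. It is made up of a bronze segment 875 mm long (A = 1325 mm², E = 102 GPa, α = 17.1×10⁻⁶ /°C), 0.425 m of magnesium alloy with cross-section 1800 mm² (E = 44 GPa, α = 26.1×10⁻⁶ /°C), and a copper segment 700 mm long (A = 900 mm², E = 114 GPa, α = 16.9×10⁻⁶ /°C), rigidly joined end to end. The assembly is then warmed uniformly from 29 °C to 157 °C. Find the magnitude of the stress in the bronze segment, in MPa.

σ ≈ 196 MPa (compressive)

If the supports were absent, the total length change would be Σ αᵢΔT Lᵢ = 17.1×10⁻⁶×128×875 + 26.1×10⁻⁶×128×425 + 16.9×10⁻⁶×128×700 = 4.849 mm.
The rigid supports impose zero overall length change; the single axial force P common to all segments must satisfy P Σ Lᵢ/(AᵢEᵢ) = δ_free.
The series flexibility is Σ Lᵢ/(AᵢEᵢ) = 875/(1325×102×10³) + 425/(1800×44×10³) + 700/(900×114×10³) = 1.866×10⁻⁵ mm/N.
Hence P = δ_free / Σ(L/AE) = 4.849/1.866×10⁻⁵ = 259.8 kN (compressive).
σ_{bronze} = P / A = 259800 / 1325 = 196.1 MPa.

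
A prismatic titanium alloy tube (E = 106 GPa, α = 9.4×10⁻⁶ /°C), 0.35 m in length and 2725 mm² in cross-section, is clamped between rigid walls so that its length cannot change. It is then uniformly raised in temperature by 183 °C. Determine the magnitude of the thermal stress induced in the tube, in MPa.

σ ≈ 182 MPa (compressive)

With length fixed, the mechanical strain must cancel the thermal strain αΔT = 9.4×10⁻⁶ × 183 = 1720.2×10⁻⁶.
σ = EαΔT = 106×10³ × 9.4×10⁻⁶ × 183 = 182.3 MPa (compressive; the tube is trying to expand).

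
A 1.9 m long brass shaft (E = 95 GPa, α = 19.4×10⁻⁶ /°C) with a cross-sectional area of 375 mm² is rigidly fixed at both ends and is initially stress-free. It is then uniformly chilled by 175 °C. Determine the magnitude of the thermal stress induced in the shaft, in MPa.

The supports are rigid, so the total axial strain is zero. The restrained thermal strain is ε = αΔT = 19.4×10⁻⁶ × 175 = 3395×10⁻⁶.
The stress required to suppress this strain is σ = Eε = 95×10³ × 3395×10⁻⁶ = 322.5 MPa, tensile since the shaft is trying to contract.

σ ≈ 323 MPa (tensile)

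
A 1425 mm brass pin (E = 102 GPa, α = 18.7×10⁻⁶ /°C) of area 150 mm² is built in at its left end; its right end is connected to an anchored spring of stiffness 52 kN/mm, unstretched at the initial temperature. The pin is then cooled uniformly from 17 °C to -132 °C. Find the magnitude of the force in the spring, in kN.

P ≈ 35.3 kN

The unrestrained thermal change is αΔT L = 18.7×10⁻⁶ × 149 × 1425 = 3.97 mm.
Let P be the tensile force in the spring. The pin extends elastically by PL/(AE) and the spring stretches by P/k; together these equal δ_free.
P [ L/(AE) + 1/k ] = δ_free → P [ 1425/(150×102×10³) + 1/(52×10³) ] = 3.97.
P = 3.97 / 0.0001124 = 35330 N.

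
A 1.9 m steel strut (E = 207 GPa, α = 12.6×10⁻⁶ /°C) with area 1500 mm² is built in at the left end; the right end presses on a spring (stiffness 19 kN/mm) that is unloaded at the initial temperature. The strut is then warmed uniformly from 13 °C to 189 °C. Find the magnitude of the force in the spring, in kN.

P ≈ 71.7 kN

The unrestrained thermal change is αΔT L = 12.6×10⁻⁶ × 176 × 1900 = 4.213 mm.
With a force P in the spring, the elastic change of the strut is PL/(AE) and that of the spring is P/k; compatibility requires their sum to equal δ_free.
P [ L/(AE) + 1/k ] = δ_free → P [ 1900/(1500×207×10³) + 1/(19×10³) ] = 4.213.
P = 4.213 / 5.875×10⁻⁵ = 71720 N.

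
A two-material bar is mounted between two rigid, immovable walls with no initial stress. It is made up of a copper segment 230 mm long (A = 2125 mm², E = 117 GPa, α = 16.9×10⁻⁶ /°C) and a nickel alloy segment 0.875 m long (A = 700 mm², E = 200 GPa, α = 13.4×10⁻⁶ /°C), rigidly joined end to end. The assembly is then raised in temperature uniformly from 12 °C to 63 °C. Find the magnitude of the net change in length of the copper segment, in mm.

Free thermal expansion of the whole bar: Σ αᵢΔT Lᵢ = 16.9×10⁻⁶×51×230 + 13.4×10⁻⁶×51×875 = 0.7962 mm.
The walls prevent any net length change, so an axial force P (same in every segment) develops. Compatibility: P · Σ Lᵢ/(AᵢEᵢ) = δ_free.
Σ Lᵢ/(AᵢEᵢ) = 230/(2125×117×10³) + 875/(700×200×10³) = 7.175×10⁻⁶ mm/N.
P = 0.7962 / 7.175×10⁻⁶ = 111000 N = 111 kN, compressive.
For the copper segment, free thermal change = 16.9×10⁻⁶×51×230 = 0.1982 mm and elastic change from P = 111000×230/(2125×117×10³) = 0.1027 mm; these oppose, so the net change is 0.0956 mm (segment lengthens).

|ΔL| ≈ 0.0956 mm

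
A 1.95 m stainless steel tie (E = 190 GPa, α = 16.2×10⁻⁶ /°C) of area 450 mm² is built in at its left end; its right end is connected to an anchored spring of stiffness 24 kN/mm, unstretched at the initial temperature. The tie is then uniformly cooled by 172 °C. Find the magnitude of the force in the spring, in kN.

The unrestrained thermal change is αΔT L = 16.2×10⁻⁶ × 172 × 1950 = 5.433 mm.
Let P be the tensile force in the spring. The tie extends elastically by PL/(AE) and the spring stretches by P/k; together these equal δ_free.
So P = δ_free / [L/(AE) + 1/k] = 5.433 / [ 1950/(450×190×10³) + 1/(24×10³) ].
P = 5.433 / 6.447×10⁻⁵ = 84270 N.

P ≈ 84.3 kN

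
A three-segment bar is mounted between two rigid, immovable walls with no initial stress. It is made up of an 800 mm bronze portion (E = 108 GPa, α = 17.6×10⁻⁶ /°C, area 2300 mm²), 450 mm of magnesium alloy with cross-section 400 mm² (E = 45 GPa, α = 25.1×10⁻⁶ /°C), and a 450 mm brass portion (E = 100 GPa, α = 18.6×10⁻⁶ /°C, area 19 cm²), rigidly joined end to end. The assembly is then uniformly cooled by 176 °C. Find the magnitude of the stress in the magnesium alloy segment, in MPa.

Free thermal contraction of the whole bar: Σ αᵢΔT Lᵢ = 17.6×10⁻⁶×176×800 + 25.1×10⁻⁶×176×450 + 18.6×10⁻⁶×176×450 = 5.939 mm.
The rigid supports impose zero overall length change; the single axial force P common to all segments must satisfy P Σ Lᵢ/(AᵢEᵢ) = δ_free.
The series flexibility is Σ Lᵢ/(AᵢEᵢ) = 800/(2300×108×10³) + 450/(400×45×10³) + 450/(1900×100×10³) = 3.059×10⁻⁵ mm/N.
Hence P = δ_free / Σ(L/AE) = 5.939/3.059×10⁻⁵ = 194.2 kN (tensile).
σ_{magnesium alloy} = P / A = 194200 / 400 = 485.4 MPa.

σ ≈ 485 MPa (tensile)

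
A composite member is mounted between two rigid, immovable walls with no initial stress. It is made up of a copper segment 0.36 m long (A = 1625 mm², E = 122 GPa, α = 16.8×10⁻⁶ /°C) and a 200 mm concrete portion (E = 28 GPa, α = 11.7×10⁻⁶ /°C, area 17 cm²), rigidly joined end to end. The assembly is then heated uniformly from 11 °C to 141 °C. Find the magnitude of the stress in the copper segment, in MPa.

σ ≈ 112 MPa (compressive)

If the supports were absent, the total length change would be Σ αᵢΔT Lᵢ = 16.8×10⁻⁶×130×360 + 11.7×10⁻⁶×130×200 = 1.09 mm.
Since the ends are fixed, an axial force P builds up, equal in every segment, with P · Σ Lᵢ/(AᵢEᵢ) = δ_free.
The series flexibility is Σ Lᵢ/(AᵢEᵢ) = 360/(1625×122×10³) + 200/(1700×28×10³) = 6.018×10⁻⁶ mm/N.
P = 1.09 / 6.018×10⁻⁶ = 181200 N = 181.2 kN, compressive.
σ_{copper} = P / A = 181200 / 1625 = 111.5 MPa.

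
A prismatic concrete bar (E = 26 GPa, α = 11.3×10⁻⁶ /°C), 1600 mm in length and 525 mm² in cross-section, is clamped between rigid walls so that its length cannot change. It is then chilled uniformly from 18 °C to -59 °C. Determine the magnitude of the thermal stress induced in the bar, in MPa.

The supports are rigid, so the total axial strain is zero. The restrained thermal strain is ε = αΔT = 11.3×10⁻⁶ × 77 = 870.1×10⁻⁶.
Hence σ = E·αΔT = 26×10³ × 870.1×10⁻⁶ = 22.62 MPa, tensile.

σ ≈ 22.6 MPa (tensile)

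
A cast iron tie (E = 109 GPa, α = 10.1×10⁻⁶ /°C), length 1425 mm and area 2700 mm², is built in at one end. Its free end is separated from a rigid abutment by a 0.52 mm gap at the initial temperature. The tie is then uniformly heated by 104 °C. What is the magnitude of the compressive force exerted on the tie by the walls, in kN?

Unrestrained expansion: δ_free = αΔT L = 10.1×10⁻⁶ × 104 × 1425 = 1.497 mm.
The gap closes (δ_free > 0.52 mm) and the wall then resists a further 1.497 − 0.52 = 0.9768 mm of expansion.
Compatibility: PL/(AE) = 0.9768 mm, so σ = P/A = E × (0.9768/1425) = 74.72 MPa.
Force on the wall = σA = 74.72 × 2700 mm² = 201.7 kN.

P ≈ 202 kN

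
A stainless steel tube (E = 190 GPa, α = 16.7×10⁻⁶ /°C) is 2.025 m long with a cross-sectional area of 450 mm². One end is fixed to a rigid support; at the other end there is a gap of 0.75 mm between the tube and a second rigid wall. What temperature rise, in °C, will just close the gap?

ΔT ≈ 22.2 °C

The gap closes when αΔT L = 0.75 mm, since the tube is still unstressed at that instant.
ΔT = 0.75 / (16.7×10⁻⁶ × 2025) = 22.18 °C.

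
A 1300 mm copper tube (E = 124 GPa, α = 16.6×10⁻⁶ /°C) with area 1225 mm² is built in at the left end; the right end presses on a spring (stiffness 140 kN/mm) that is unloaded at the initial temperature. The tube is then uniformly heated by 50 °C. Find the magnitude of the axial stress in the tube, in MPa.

If the spring were absent the tube would lengthen by αΔT L = 16.6×10⁻⁶ × 50 × 1300 = 1.079 mm.
With a force P in the spring, the elastic change of the tube is PL/(AE) and that of the spring is P/k; compatibility requires their sum to equal δ_free.
So P = δ_free / [L/(AE) + 1/k] = 1.079 / [ 1300/(1225×124×10³) + 1/(140×10³) ].
P = 1.079 / 1.57×10⁻⁵ = 68720 N.
σ = P/A = 68720/1225 = 56.1 MPa.

σ ≈ 56.1 MPa (compressive)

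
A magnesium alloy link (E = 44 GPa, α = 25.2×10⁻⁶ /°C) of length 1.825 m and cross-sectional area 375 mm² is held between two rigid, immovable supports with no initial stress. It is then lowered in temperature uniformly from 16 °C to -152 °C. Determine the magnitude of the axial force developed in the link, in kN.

P ≈ 69.9 kN (tensile)

Full restraint means ε = 0, so the stress is σ = EαΔT = 44×10³ × 25.2×10⁻⁶ × 168 = 186.3 MPa.
P = AEαΔT = 375 × 44×10³ × 25.2×10⁻⁶ × 168 = 69.85 kN (tensile).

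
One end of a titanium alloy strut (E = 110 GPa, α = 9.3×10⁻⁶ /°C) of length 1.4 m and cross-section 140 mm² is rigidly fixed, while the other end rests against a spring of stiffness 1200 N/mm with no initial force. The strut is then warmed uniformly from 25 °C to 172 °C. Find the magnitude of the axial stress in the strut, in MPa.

The unrestrained thermal change is αΔT L = 9.3×10⁻⁶ × 147 × 1400 = 1.914 mm.
With a force P in the spring, the elastic change of the strut is PL/(AE) and that of the spring is P/k; compatibility requires their sum to equal δ_free.
So P = δ_free / [L/(AE) + 1/k] = 1.914 / [ 1400/(140×110×10³) + 1/(1200) ].
P = 1.914 / 0.0009242 = 2071 N.
σ = P/A = 2071/140 = 14.79 MPa.

σ ≈ 14.8 MPa (compressive)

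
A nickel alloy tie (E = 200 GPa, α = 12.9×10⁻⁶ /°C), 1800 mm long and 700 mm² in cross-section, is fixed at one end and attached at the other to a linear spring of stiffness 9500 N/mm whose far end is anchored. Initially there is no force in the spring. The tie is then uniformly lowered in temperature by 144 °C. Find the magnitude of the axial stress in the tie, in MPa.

σ ≈ 40.4 MPa (tensile)

If the spring were absent the tie would shorten by αΔT L = 12.9×10⁻⁶ × 144 × 1800 = 3.344 mm.
With a force P in the spring, the elastic change of the tie is PL/(AE) and that of the spring is P/k; compatibility requires their sum to equal δ_free.
P [ L/(AE) + 1/k ] = δ_free → P [ 1800/(700×200×10³) + 1/(9500) ] = 3.344.
P = 3.344 / 0.0001181 = 28310 N.
σ = P/A = 28310/700 = 40.44 MPa.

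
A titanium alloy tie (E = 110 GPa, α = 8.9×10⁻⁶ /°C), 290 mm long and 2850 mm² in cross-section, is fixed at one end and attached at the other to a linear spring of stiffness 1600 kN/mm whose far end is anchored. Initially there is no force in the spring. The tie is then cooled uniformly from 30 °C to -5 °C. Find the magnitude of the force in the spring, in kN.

P ≈ 58.3 kN

The unrestrained thermal change is αΔT L = 8.9×10⁻⁶ × 35 × 290 = 0.09033 mm.
With a force P in the spring, the elastic change of the tie is PL/(AE) and that of the spring is P/k; compatibility requires their sum to equal δ_free.
P [ L/(AE) + 1/k ] = δ_free → P [ 290/(2850×110×10³) + 1/(1600×10³) ] = 0.09033.
P = 0.09033 / 1.55×10⁻⁶ = 58280 N.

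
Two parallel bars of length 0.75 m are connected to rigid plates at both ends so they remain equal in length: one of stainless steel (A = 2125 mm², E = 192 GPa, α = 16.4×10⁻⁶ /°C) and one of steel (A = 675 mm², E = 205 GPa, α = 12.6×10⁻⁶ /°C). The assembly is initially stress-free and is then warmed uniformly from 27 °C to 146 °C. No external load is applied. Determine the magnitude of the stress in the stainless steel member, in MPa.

Both members must finish at the same length. With the larger α, the stainless steel tends to over-expand; the plates restrain it, putting the stainless steel in compression and the steel in tension. With no external load the two internal forces are equal and opposite, magnitude P.
Compatibility of the two members (thermal + elastic change equal): (α₁ − α₂)ΔT = P·[1/(A₁E₁) + 1/(A₂E₂)].
|α₁ − α₂|·ΔT = 3.8×10⁻⁶ × 119 = 0.0004522.
1/(A₁E₁) + 1/(A₂E₂) = 1/(2125×192×10³) + 1/(675×205×10³) = 9.678×10⁻⁹ N⁻¹.
So P = 0.0004522 / 9.678×10⁻⁹ = 46.73 kN.
σ_{stainless steel} = P/A₁ = 46730/2125 = 21.99 MPa, compressive.

σ ≈ 22 MPa (compressive)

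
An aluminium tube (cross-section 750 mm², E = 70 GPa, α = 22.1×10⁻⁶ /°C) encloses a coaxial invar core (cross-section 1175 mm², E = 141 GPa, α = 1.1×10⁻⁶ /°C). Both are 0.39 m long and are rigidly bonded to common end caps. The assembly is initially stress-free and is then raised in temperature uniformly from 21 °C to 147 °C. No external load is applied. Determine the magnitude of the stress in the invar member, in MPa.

σ ≈ 89.8 MPa (tensile)

Equilibrium of a rigid end plate with no external load gives equal and opposite internal forces ±P in the two members. Since α_{aluminium} > α_{invar}, heating drives the aluminium into compression and the invar into tension.
Setting the final lengths equal and cancelling L: (α₁ − α₂)ΔT = P/(A₁E₁) + P/(A₂E₂).
|α₁ − α₂|·ΔT = 21×10⁻⁶ × 126 = 0.002646.
1/(A₁E₁) + 1/(A₂E₂) = 1/(750×70×10³) + 1/(1175×141×10³) = 2.508×10⁻⁸ N⁻¹.
So P = 0.002646 / 2.508×10⁻⁸ = 105.5 kN.
σ_{invar} = P/A₂ = 105500/1175 = 89.78 MPa, tensile.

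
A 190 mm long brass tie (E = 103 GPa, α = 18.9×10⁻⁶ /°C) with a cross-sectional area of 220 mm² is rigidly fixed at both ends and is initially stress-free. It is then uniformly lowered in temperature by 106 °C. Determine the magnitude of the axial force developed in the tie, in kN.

P ≈ 45.4 kN (tensile)

With zero net strain, σ = E·αΔT = 103 GPa × 18.9×10⁻⁶ × 106 = 206.4 MPa.
Axial force P = σA = 206.4 × 220 = 45400 N = 45.4 kN, tensile.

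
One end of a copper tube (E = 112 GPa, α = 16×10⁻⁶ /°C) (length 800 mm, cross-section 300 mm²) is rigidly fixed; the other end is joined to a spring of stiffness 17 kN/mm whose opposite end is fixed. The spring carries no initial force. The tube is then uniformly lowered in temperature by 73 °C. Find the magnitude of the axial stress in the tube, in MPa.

If the spring were absent the tube would shorten by αΔT L = 16×10⁻⁶ × 73 × 800 = 0.9344 mm.
Let P be the tensile force in the spring. The tube extends elastically by PL/(AE) and the spring stretches by P/k; together these equal δ_free.
P [ L/(AE) + 1/k ] = δ_free → P [ 800/(300×112×10³) + 1/(17×10³) ] = 0.9344.
P = 0.9344 / 8.263×10⁻⁵ = 11310 N.
σ = P/A = 11310/300 = 37.69 MPa.

σ ≈ 37.7 MPa (tensile)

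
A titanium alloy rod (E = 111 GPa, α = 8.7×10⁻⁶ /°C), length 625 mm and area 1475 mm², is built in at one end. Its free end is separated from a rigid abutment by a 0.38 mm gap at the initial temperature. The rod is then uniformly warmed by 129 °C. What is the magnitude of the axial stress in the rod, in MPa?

σ ≈ 57.1 MPa (compressive)

If the wall were absent the rod would grow by αΔT L = 8.7×10⁻⁶ × 129 × 625 = 0.7014 mm.
This exceeds the 0.38 mm gap, so the wall pushes back. The portion of expansion that must be recovered elastically is δ_free − gap = 0.7014 − 0.38 = 0.3214 mm.
Compatibility: PL/(AE) = 0.3214 mm, so σ = P/A = E × (0.3214/625) = 57.09 MPa.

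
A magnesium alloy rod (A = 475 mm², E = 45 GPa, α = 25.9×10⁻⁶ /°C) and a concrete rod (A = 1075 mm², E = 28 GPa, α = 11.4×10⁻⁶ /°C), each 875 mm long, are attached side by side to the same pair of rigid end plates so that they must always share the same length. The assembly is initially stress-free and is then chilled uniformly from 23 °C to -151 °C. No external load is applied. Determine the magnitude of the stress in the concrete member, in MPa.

The magnesium alloy has the larger α, so on cooling it would change length more than the concrete if both were free. The rigid plates force a common final length, so the magnesium alloy is put into tension and the concrete into compression, with equal and opposite forces P (no external load).
Setting the final lengths equal and cancelling L: (α₁ − α₂)ΔT = P/(A₁E₁) + P/(A₂E₂).
|α₁ − α₂|·ΔT = 14.5×10⁻⁶ × 174 = 0.002523.
1/(A₁E₁) + 1/(A₂E₂) = 1/(475×45×10³) + 1/(1075×28×10³) = 8.001×10⁻⁸ N⁻¹.
P = 0.002523 / 8.001×10⁻⁸ = 31540 N = 31.54 kN.
σ_{concrete} = P/A₂ = 31540/1075 = 29.33 MPa, compressive.

σ ≈ 29.3 MPa (compressive)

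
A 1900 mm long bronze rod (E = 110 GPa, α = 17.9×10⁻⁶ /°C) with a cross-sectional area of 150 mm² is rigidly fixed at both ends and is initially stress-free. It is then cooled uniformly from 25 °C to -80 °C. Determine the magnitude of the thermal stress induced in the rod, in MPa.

σ ≈ 207 MPa (tensile)

The supports are rigid, so the total axial strain is zero. The restrained thermal strain is ε = αΔT = 17.9×10⁻⁶ × 105 = 1879.5×10⁻⁶.
Hence σ = E·αΔT = 110×10³ × 1879.5×10⁻⁶ = 206.7 MPa, tensile.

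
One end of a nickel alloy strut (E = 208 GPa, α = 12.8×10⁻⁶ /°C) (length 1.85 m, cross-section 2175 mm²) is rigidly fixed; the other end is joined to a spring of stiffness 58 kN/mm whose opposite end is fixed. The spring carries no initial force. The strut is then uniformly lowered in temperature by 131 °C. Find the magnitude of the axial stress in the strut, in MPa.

σ ≈ 66.9 MPa (tensile)

The unrestrained thermal change is αΔT L = 12.8×10⁻⁶ × 131 × 1850 = 3.102 mm.
With a force P in the spring, the elastic change of the strut is PL/(AE) and that of the spring is P/k; compatibility requires their sum to equal δ_free.
So P = δ_free / [L/(AE) + 1/k] = 3.102 / [ 1850/(2175×208×10³) + 1/(58×10³) ].
P = 3.102 / 2.133×10⁻⁵ = 145400 N.
σ = P/A = 145400/2175 = 66.86 MPa.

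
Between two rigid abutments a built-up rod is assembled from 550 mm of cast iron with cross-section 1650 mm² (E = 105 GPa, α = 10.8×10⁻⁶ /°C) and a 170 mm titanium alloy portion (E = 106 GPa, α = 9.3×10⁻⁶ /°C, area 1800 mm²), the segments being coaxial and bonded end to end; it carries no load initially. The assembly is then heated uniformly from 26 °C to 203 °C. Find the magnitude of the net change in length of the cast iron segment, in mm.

If the supports were absent, the total length change would be Σ αᵢΔT Lᵢ = 10.8×10⁻⁶×177×550 + 9.3×10⁻⁶×177×170 = 1.331 mm.
The rigid supports impose zero overall length change; the single axial force P common to all segments must satisfy P Σ Lᵢ/(AᵢEᵢ) = δ_free.
The series flexibility is Σ Lᵢ/(AᵢEᵢ) = 550/(1650×105×10³) + 170/(1800×106×10³) = 4.066×10⁻⁶ mm/N.
So P = 1.331 / 4.066×10⁻⁶ = 327.4 kN, compressive.
For the cast iron segment, free thermal change = 10.8×10⁻⁶×177×550 = 1.051 mm and elastic change from P = 327400×550/(1650×105×10³) = 1.039 mm; these oppose, so the net change is 0.0119 mm (segment lengthens).

|ΔL| ≈ 0.0119 mm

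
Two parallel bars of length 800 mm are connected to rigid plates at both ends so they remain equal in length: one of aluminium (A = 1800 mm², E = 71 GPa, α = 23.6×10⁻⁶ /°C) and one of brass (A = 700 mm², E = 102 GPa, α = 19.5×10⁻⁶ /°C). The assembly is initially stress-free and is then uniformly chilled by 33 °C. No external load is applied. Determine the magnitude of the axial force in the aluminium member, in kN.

The aluminium has the larger α, so on cooling it would change length more than the brass if both were free. The rigid plates force a common final length, so the aluminium is put into tension and the brass into compression, with equal and opposite forces P (no external load).
Equating the net (thermal + elastic) strains gives |α₁ − α₂|·ΔT = P·[1/(A₁E₁) + 1/(A₂E₂)].
|α₁ − α₂|·ΔT = 4.1×10⁻⁶ × 33 = 0.0001353.
1/(A₁E₁) + 1/(A₂E₂) = 1/(1800×71×10³) + 1/(700×102×10³) = 2.183×10⁻⁸ N⁻¹.
P = 0.0001353 / 2.183×10⁻⁸ = 6198 N = 6.198 kN.

P ≈ 6.2 kN (tensile in the aluminium)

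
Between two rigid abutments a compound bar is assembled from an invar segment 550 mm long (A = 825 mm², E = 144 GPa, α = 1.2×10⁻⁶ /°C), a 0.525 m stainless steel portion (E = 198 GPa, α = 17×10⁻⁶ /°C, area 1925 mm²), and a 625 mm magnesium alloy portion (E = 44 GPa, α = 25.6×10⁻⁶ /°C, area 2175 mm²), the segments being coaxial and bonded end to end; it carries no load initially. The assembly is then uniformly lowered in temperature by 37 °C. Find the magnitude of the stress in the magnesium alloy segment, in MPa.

σ ≈ 34.7 MPa (tensile)

Free thermal contraction of the whole bar: Σ αᵢΔT Lᵢ = 1.2×10⁻⁶×37×550 + 17×10⁻⁶×37×525 + 25.6×10⁻⁶×37×625 = 0.9466 mm.
The walls prevent any net length change, so an axial force P (same in every segment) develops. Compatibility: P · Σ Lᵢ/(AᵢEᵢ) = δ_free.
Σ Lᵢ/(AᵢEᵢ) = 550/(825×144×10³) + 525/(1925×198×10³) + 625/(2175×44×10³) = 1.254×10⁻⁵ mm/N.
P = 0.9466 / 1.254×10⁻⁵ = 75500 N = 75.5 kN, tensile.
σ_{magnesium alloy} = P / A = 75500 / 2175 = 34.71 MPa.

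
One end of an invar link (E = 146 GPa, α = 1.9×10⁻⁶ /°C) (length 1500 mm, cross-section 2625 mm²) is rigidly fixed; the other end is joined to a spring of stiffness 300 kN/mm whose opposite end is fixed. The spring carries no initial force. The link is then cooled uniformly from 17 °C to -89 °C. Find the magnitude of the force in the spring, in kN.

P ≈ 41.7 kN

The unrestrained thermal change is αΔT L = 1.9×10⁻⁶ × 106 × 1500 = 0.3021 mm.
With a force P in the spring, the elastic change of the link is PL/(AE) and that of the spring is P/k; compatibility requires their sum to equal δ_free.
P [ L/(AE) + 1/k ] = δ_free → P [ 1500/(2625×146×10³) + 1/(300×10³) ] = 0.3021.
P = 0.3021 / 7.247×10⁻⁶ = 41680 N.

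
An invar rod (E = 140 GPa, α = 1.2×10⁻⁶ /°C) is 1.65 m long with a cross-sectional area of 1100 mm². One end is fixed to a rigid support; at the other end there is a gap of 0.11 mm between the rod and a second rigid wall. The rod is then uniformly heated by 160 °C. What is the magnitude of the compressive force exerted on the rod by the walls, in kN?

Free thermal elongation = αΔT L = 1.2×10⁻⁶ × 160 × 1650 = 0.3168 mm.
This exceeds the 0.11 mm gap, so the wall pushes back. The portion of expansion that must be recovered elastically is δ_free − gap = 0.3168 − 0.11 = 0.2068 mm.
So σ = E(δ_free − g)/L = 140×10³ × 0.2068/1650 = 17.55 MPa.
P = σA = 17.55 × 1100 = 19.3 kN.

P ≈ 19.3 kN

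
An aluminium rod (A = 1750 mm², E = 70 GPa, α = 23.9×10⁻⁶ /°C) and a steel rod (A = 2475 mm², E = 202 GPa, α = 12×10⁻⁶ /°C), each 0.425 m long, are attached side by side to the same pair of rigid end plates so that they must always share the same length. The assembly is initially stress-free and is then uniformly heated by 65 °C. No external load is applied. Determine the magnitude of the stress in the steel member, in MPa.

Both members must finish at the same length. With the larger α, the aluminium tends to over-expand; the plates restrain it, putting the aluminium in compression and the steel in tension. With no external load the two internal forces are equal and opposite, magnitude P.
Setting the final lengths equal and cancelling L: (α₁ − α₂)ΔT = P/(A₁E₁) + P/(A₂E₂).
|α₁ − α₂|·ΔT = 11.9×10⁻⁶ × 65 = 0.0007735.
1/(A₁E₁) + 1/(A₂E₂) = 1/(1750×70×10³) + 1/(2475×202×10³) = 1.016×10⁻⁸ N⁻¹.
So P = 0.0007735 / 1.016×10⁻⁸ = 76.11 kN.
σ_{steel} = P/A₂ = 76110/2475 = 30.75 MPa, tensile.

σ ≈ 30.7 MPa (tensile)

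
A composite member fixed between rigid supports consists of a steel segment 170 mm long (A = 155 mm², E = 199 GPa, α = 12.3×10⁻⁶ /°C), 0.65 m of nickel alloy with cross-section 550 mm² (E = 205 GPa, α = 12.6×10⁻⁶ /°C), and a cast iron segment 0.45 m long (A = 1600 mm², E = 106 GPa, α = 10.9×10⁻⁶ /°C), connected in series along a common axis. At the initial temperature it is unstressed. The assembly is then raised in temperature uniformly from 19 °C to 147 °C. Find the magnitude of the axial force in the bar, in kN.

With the walls removed the bar would change length by δ_free = Σ αᵢΔT Lᵢ = 12.3×10⁻⁶×128×170 + 12.6×10⁻⁶×128×650 + 10.9×10⁻⁶×128×450 = 1.944 mm.
The rigid supports impose zero overall length change; the single axial force P common to all segments must satisfy P Σ Lᵢ/(AᵢEᵢ) = δ_free.
The series flexibility is Σ Lᵢ/(AᵢEᵢ) = 170/(155×199×10³) + 650/(550×205×10³) + 450/(1600×106×10³) = 1.393×10⁻⁵ mm/N.
So P = 1.944 / 1.393×10⁻⁵ = 139.5 kN, compressive.

P ≈ 140 kN (compressive)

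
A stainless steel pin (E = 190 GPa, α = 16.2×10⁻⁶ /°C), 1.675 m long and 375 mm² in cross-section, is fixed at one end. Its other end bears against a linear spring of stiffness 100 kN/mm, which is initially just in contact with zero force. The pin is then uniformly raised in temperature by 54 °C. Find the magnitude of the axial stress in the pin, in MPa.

σ ≈ 117 MPa (compressive)

The unrestrained thermal change is αΔT L = 16.2×10⁻⁶ × 54 × 1675 = 1.465 mm.
Let P be the compressive force at the spring. The pin shortens elastically by PL/(AE) and the spring compresses by P/k; together these equal δ_free.
So P = δ_free / [L/(AE) + 1/k] = 1.465 / [ 1675/(375×190×10³) + 1/(100×10³) ].
P = 1.465 / 3.351×10⁻⁵ = 43730 N.
σ = P/A = 43730/375 = 116.6 MPa.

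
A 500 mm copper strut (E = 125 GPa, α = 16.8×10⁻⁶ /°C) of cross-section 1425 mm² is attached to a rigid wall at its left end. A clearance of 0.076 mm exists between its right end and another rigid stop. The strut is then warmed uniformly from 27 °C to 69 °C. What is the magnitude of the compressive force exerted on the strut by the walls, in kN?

Unrestrained expansion: δ_free = αΔT L = 16.8×10⁻⁶ × 42 × 500 = 0.3528 mm.
This exceeds the 0.076 mm gap, so the wall pushes back. The portion of expansion that must be recovered elastically is δ_free − gap = 0.3528 − 0.076 = 0.2768 mm.
Compatibility: PL/(AE) = 0.2768 mm, so σ = P/A = E × (0.2768/500) = 69.2 MPa.
Force on the wall = σA = 69.2 × 1425 mm² = 98.61 kN.

P ≈ 98.6 kN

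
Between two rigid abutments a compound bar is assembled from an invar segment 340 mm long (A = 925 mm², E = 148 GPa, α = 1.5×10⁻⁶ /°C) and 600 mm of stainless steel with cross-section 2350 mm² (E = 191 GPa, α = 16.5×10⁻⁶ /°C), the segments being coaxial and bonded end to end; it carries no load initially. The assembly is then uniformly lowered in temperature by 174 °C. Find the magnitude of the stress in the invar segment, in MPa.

σ ≈ 513 MPa (tensile)

If the supports were absent, the total length change would be Σ αᵢΔT Lᵢ = 1.5×10⁻⁶×174×340 + 16.5×10⁻⁶×174×600 = 1.811 mm.
The walls prevent any net length change, so an axial force P (same in every segment) develops. Compatibility: P · Σ Lᵢ/(AᵢEᵢ) = δ_free.
Σ Lᵢ/(AᵢEᵢ) = 340/(925×148×10³) + 600/(2350×191×10³) = 3.82×10⁻⁶ mm/N.
Hence P = δ_free / Σ(L/AE) = 1.811/3.82×10⁻⁶ = 474.1 kN (tensile).
σ_{invar} = P / A = 474100 / 925 = 512.6 MPa.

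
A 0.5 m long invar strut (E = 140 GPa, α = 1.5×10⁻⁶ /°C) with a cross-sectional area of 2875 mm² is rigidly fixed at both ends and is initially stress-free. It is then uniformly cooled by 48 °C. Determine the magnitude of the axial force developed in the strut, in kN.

P ≈ 29 kN (tensile)

With zero net strain, σ = E·αΔT = 140 GPa × 1.5×10⁻⁶ × 48 = 10.08 MPa.
P = AEαΔT = 2875 × 140×10³ × 1.5×10⁻⁶ × 48 = 28.98 kN (tensile).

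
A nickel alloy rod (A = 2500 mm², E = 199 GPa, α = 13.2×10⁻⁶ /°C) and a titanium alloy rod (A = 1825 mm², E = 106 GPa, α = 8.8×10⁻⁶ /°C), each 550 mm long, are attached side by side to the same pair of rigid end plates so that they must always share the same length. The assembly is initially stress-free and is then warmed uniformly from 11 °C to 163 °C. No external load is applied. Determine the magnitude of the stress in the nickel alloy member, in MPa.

The nickel alloy has the larger α, so on heating it would change length more than the titanium alloy if both were free. The rigid plates force a common final length, so the nickel alloy is put into compression and the titanium alloy into tension, with equal and opposite forces P (no external load).
Compatibility of the two members (thermal + elastic change equal): (α₁ − α₂)ΔT = P·[1/(A₁E₁) + 1/(A₂E₂)].
|α₁ − α₂|·ΔT = 4.4×10⁻⁶ × 152 = 0.0006688.
1/(A₁E₁) + 1/(A₂E₂) = 1/(2500×199×10³) + 1/(1825×106×10³) = 7.179×10⁻⁹ N⁻¹.
So P = 0.0006688 / 7.179×10⁻⁹ = 93.16 kN.
σ_{nickel alloy} = P/A₁ = 93160/2500 = 37.26 MPa, compressive.

σ ≈ 37.3 MPa (compressive)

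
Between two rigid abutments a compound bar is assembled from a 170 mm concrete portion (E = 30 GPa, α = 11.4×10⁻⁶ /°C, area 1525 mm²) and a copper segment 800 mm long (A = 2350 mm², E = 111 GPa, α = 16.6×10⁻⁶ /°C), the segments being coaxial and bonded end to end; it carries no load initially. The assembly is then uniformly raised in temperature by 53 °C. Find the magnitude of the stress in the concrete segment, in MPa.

Free thermal expansion of the whole bar: Σ αᵢΔT Lᵢ = 11.4×10⁻⁶×53×170 + 16.6×10⁻⁶×53×800 = 0.8066 mm.
The rigid supports impose zero overall length change; the single axial force P common to all segments must satisfy P Σ Lᵢ/(AᵢEᵢ) = δ_free.
The series flexibility is Σ Lᵢ/(AᵢEᵢ) = 170/(1525×30×10³) + 800/(2350×111×10³) = 6.783×10⁻⁶ mm/N.
Hence P = δ_free / Σ(L/AE) = 0.8066/6.783×10⁻⁶ = 118.9 kN (compressive).
σ_{concrete} = P / A = 118900 / 1525 = 77.98 MPa.

σ ≈ 78 MPa (compressive)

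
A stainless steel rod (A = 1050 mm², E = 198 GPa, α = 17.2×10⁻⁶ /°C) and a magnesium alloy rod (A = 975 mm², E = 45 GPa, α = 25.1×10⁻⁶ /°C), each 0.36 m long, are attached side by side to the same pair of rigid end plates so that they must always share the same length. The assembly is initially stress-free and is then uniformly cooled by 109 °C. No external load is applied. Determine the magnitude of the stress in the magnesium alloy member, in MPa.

σ ≈ 32 MPa (tensile)

The magnesium alloy has the larger α, so on cooling it would change length more than the stainless steel if both were free. The rigid plates force a common final length, so the magnesium alloy is put into tension and the stainless steel into compression, with equal and opposite forces P (no external load).
Equating the net (thermal + elastic) strains gives |α₁ − α₂|·ΔT = P·[1/(A₁E₁) + 1/(A₂E₂)].
|α₁ − α₂|·ΔT = 7.9×10⁻⁶ × 109 = 0.0008611.
1/(A₁E₁) + 1/(A₂E₂) = 1/(1050×198×10³) + 1/(975×45×10³) = 2.76×10⁻⁸ N⁻¹.
So P = 0.0008611 / 2.76×10⁻⁸ = 31.2 kN.
σ_{magnesium alloy} = P/A₂ = 31200/975 = 32 MPa, tensile.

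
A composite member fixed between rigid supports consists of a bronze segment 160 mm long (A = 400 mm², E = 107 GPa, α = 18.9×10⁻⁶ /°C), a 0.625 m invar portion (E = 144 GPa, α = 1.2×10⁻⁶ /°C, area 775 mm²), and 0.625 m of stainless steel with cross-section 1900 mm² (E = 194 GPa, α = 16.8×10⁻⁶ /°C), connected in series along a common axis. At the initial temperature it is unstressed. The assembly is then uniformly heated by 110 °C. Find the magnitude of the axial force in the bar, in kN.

P ≈ 142 kN (compressive)

If the supports were absent, the total length change would be Σ αᵢΔT Lᵢ = 18.9×10⁻⁶×110×160 + 1.2×10⁻⁶×110×625 + 16.8×10⁻⁶×110×625 = 1.57 mm.
Since the ends are fixed, an axial force P builds up, equal in every segment, with P · Σ Lᵢ/(AᵢEᵢ) = δ_free.
The series flexibility is Σ Lᵢ/(AᵢEᵢ) = 160/(400×107×10³) + 625/(775×144×10³) + 625/(1900×194×10³) = 1.103×10⁻⁵ mm/N.
So P = 1.57 / 1.103×10⁻⁵ = 142.3 kN, compressive.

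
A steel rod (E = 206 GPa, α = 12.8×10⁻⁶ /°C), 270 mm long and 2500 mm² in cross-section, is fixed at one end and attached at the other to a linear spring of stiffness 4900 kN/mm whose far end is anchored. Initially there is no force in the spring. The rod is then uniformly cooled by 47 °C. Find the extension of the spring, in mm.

δ ≈ 0.0455 mm

The unrestrained thermal change is αΔT L = 12.8×10⁻⁶ × 47 × 270 = 0.1624 mm.
With a force P in the spring, the elastic change of the rod is PL/(AE) and that of the spring is P/k; compatibility requires their sum to equal δ_free.
So P = δ_free / [L/(AE) + 1/k] = 0.1624 / [ 270/(2500×206×10³) + 1/(4900×10³) ].
P = 0.1624 / 7.284×10⁻⁷ = 223000 N.
Spring extension = P/k = 223000/(4900×10³) = 0.04551 mm.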